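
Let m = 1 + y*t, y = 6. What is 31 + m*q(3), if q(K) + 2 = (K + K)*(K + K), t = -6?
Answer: -1159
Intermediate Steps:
q(K) = -2 + 4*K**2 (q(K) = -2 + (K + K)*(K + K) = -2 + (2*K)*(2*K) = -2 + 4*K**2)
m = -35 (m = 1 + 6*(-6) = 1 - 36 = -35)
31 + m*q(3) = 31 - 35*(-2 + 4*3**2) = 31 - 35*(-2 + 4*9) = 31 - 35*(-2 + 36) = 31 - 35*34 = 31 - 1190 = -1159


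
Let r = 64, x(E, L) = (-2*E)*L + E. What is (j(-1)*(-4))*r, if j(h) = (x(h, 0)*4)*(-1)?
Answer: -1024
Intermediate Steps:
x(E, L) = E - 2*E*L (x(E, L) = -2*E*L + E = E - 2*E*L)
j(h) = -4*h (j(h) = ((h*(1 - 2*0))*4)*(-1) = ((h*(1 + 0))*4)*(-1) = ((h*1)*4)*(-1) = (h*4)*(-1) = (4*h)*(-1) = -4*h)
(j(-1)*(-4))*r = (-4*(-1)*(-4))*64 = (4*(-4))*64 = -16*64 = -1024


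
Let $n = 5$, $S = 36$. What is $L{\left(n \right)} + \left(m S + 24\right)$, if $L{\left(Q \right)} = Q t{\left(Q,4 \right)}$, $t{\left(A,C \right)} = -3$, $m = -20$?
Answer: $-711$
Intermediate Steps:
$L{\left(Q \right)} = - 3 Q$ ($L{\left(Q \right)} = Q \left(-3\right) = - 3 Q$)
$L{\left(n \right)} + \left(m S + 24\right) = \left(-3\right) 5 + \left(\left(-20\right) 36 + 24\right) = -15 + \left(-720 + 24\right) = -15 - 696 = -711$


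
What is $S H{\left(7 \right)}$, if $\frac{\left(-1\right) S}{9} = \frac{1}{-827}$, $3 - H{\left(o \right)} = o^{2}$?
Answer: $- \frac{414}{827} \approx -0.5006$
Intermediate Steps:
$H{\left(o \right)} = 3 - o^{2}$
$S = \frac{9}{827}$ ($S = - \frac{9}{-827} = \left(-9\right) \left(- \frac{1}{827}\right) = \frac{9}{827} \approx 0.010883$)
$S H{\left(7 \right)} = \frac{9 \left(3 - 7^{2}\right)}{827} = \frac{9 \left(3 - 49\right)}{827} = \frac{9}{827} \left(-46\right) = - \frac{414}{827}$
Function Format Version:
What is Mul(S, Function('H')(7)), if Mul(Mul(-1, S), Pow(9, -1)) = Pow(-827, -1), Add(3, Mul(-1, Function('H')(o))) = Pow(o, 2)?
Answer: Rational(-414, 827) ≈ -0.50060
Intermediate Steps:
Function('H')(o) = Add(3, Mul(-1, Pow(o, 2)))
S = Rational(9, 827) (S = Mul(-9, Pow(-827, -1)) = Mul(-9, Rational(-1, 827)) = Rational(9, 827) ≈ 0.010883)
Mul(S, Function('H')(7)) = Mul(Rational(9, 827), Add(3, Mul(-1, Pow(7, 2)))) = Mul(Rational(9, 827), Add(3, Mul(-1, 49))) = Mul(Rational(9, 827), Add(3, -49)) = Mul(Rational(9, 827), -46) = Rational(-414, 827)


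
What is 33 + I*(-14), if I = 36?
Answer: -471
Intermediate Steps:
33 + I*(-14) = 33 + 36*(-14) = 33 - 504 = -471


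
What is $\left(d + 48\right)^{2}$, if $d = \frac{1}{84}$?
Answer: $\frac{16265089}{7056} \approx 2305.1$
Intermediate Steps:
$d = \frac{1}{84} \approx 0.011905$
$\left(d + 48\right)^{2} = \left(\frac{1}{84} + 48\right)^{2} = \left(\frac{4033}{84}\right)^{2} = \frac{16265089}{7056}$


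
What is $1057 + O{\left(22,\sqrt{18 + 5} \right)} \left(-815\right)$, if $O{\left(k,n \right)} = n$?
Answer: $1057 - 815 \sqrt{23} \approx -2851.6$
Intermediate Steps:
$1057 + O{\left(22,\sqrt{18 + 5} \right)} \left(-815\right) = 1057 + \sqrt{18 + 5} \left(-815\right) = 1057 + \sqrt{23} \left(-815\right) = 1057 - 815 \sqrt{23}$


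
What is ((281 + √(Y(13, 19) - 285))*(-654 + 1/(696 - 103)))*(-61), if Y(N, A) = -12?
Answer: 6647639761/593 + 70971243*I*√33/593 ≈ 1.121e+7 + 6.8752e+5*I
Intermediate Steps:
((281 + √(Y(13, 19) - 285))*(-654 + 1/(696 - 103)))*(-61) = ((281 + √(-12 - 285))*(-654 + 1/(696 - 103)))*(-61) = ((281 + √(-297))*(-654 + 1/593))*(-61) = ((281 + 3*I*√33)*(-654 + 1/593))*(-61) = ((281 + 3*I*√33)*(-387821/593))*(-61) = (-108977701/593 - 1163463*I*√33/593)*(-61) = 6647639761/593 + 70971243*I*√33/593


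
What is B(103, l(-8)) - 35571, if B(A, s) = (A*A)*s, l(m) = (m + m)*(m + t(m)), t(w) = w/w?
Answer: 1152637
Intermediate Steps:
t(w) = 1
l(m) = 2*m*(1 + m) (l(m) = (m + m)*(m + 1) = (2*m)*(1 + m) = 2*m*(1 + m))
B(A, s) = s*A² (B(A, s) = A²*s = s*A²)
B(103, l(-8)) - 35571 = (2*(-8)*(1 - 8))*103² - 35571 = (2*(-8)*(-7))*10609 - 35571 = 112*10609 - 35571 = 1188208 - 35571 = 1152637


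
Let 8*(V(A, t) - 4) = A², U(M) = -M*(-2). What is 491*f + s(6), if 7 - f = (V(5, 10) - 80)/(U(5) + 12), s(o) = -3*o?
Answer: 80727/16 ≈ 5045.4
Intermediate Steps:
U(M) = 2*M
V(A, t) = 4 + A²/8
f = 165/16 (f = 7 - ((4 + (⅛)*5²) - 80)/(2*5 + 12) = 7 - ((4 + (⅛)*25) - 80)/(10 + 12) = 7 - ((4 + 25/8) - 80)/22 = 7 - (57/8 - 80)/22 = 7 - (-583)/(8*22) = 7 - 1*(-53/16) = 7 + 53/16 = 165/16 ≈ 10.313)
491*f + s(6) = 491*(165/16) - 3*6 = 81015/16 - 18 = 80727/16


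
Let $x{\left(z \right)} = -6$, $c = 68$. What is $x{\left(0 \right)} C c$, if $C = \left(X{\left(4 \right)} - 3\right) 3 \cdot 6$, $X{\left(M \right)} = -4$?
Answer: $51408$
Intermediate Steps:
$C = -126$ ($C = \left(-4 - 3\right) 3 \cdot 6 = \left(-7\right) 18 = -126$)
$x{\left(0 \right)} C c = \left(-6\right) \left(-126\right) 68 = 756 \cdot 68 = 51408$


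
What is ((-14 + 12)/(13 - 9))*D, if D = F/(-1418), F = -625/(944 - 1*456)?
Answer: -625/1383968 ≈ -0.00045160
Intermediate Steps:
F = -625/488 (F = -625/(944 - 456) = -625/488 ≈ -1.2807)
D = 625/691984 (D = -625/488/(-1418) = -625/488*(-1/1418) = 625/691984 ≈ 0.00090320)
((-14 + 12)/(13 - 9))*D = ((-14 + 12)/(13 - 9))*(625/691984) = -2/4*(625/691984) = -2*1/4*(625/691984) = -1/2*625/691984 = -625/1383968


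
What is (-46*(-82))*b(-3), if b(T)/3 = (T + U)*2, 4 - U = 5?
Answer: -90528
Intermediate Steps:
U = -1 (U = 4 - 1*5 = 4 - 5 = -1)
b(T) = -6 + 6*T (b(T) = 3*((T - 1)*2) = 3*((-1 + T)*2) = 3*(-2 + 2*T) = -6 + 6*T)
(-46*(-82))*b(-3) = (-46*(-82))*(-6 + 6*(-3)) = 3772*(-6 - 18) = 3772*(-24) = -90528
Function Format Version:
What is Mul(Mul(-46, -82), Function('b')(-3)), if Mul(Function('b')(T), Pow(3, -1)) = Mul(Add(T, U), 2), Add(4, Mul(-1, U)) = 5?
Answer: -90528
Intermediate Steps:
U = -1 (U = Add(4, Mul(-1, 5)) = Add(4, -5) = -1)
Function('b')(T) = Add(-6, Mul(6, T)) (Function('b')(T) = Mul(3, Mul(Add(T, -1), 2)) = Mul(3, Mul(Add(-1, T), 2)) = Mul(3, Add(-2, Mul(2, T))) = Add(-6, Mul(6, T)))
Mul(Mul(-46, -82), Function('b')(-3)) = Mul(Mul(-46, -82), Add(-6, Mul(6, -3))) = Mul(3772, Add(-6, -18)) = Mul(3772, -24) = -90528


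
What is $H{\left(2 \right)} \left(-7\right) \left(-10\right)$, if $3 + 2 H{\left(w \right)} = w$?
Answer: $-35$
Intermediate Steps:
$H{\left(w \right)} = - \frac{3}{2} + \frac{w}{2}$
$H{\left(2 \right)} \left(-7\right) \left(-10\right) = \left(- \frac{3}{2} + \frac{1}{2} \cdot 2\right) \left(-7\right) \left(-10\right) = \left(- \frac{3}{2} + 1\right) \left(-7\right) \left(-10\right) = \left(- \frac{1}{2}\right) \left(-7\right) \left(-10\right) = \frac{7}{2} \left(-10\right) = -35$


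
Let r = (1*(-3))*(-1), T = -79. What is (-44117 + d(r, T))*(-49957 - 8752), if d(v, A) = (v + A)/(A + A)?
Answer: 204612900345/79 ≈ 2.5900e+9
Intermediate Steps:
r = 3 (r = -3*(-1) = 3)
d(v, A) = (A + v)/(2*A) (d(v, A) = (A + v)/((2*A)) = (A + v)*(1/(2*A)) = (A + v)/(2*A))
(-44117 + d(r, T))*(-49957 - 8752) = (-44117 + (½)*(-79 + 3)/(-79))*(-49957 - 8752) = (-44117 + (½)*(-1/79)*(-76))*(-58709) = (-44117 + 38/79)*(-58709) = -3485205/79*(-58709) = 204612900345/79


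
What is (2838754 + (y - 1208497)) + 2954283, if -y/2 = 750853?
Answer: 3082834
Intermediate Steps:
y = -1501706 (y = -2*750853 = -1501706)
(2838754 + (y - 1208497)) + 2954283 = (2838754 + (-1501706 - 1208497)) + 2954283 = (2838754 - 2710203) + 2954283 = 128551 + 2954283 = 3082834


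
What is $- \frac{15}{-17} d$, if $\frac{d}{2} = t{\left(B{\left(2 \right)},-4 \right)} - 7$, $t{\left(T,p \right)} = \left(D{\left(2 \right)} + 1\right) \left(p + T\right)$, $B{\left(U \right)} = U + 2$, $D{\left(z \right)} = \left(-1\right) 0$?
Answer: $- \frac{210}{17} \approx -12.353$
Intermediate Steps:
$D{\left(z \right)} = 0$
$B{\left(U \right)} = 2 + U$
$t{\left(T,p \right)} = T + p$ ($t{\left(T,p \right)} = \left(0 + 1\right) \left(p + T\right) = 1 \left(T + p\right) = T + p$)
$d = -14$ ($d = 2 \left(\left(\left(2 + 2\right) - 4\right) - 7\right) = 2 \left(\left(4 - 4\right) - 7\right) = 2 \left(0 - 7\right) = 2 \left(-7\right) = -14$)
$- \frac{15}{-17} d = - \frac{15}{-17} \left(-14\right) = \left(-15\right) \left(- \frac{1}{17}\right) \left(-14\right) = \frac{15}{17} \left(-14\right) = - \frac{210}{17}$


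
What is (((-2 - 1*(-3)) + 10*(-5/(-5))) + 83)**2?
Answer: 8836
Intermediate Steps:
(((-2 - 1*(-3)) + 10*(-5/(-5))) + 83)**2 = (((-2 + 3) + 10*(-5*(-1/5))) + 83)**2 = ((1 + 10*1) + 83)**2 = ((1 + 10) + 83)**2 = (11 + 83)**2 = 94**2 = 8836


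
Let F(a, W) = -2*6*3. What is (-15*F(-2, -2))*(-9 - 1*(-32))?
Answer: 12420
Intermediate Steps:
F(a, W) = -36 (F(a, W) = -12*3 = -36)
(-15*F(-2, -2))*(-9 - 1*(-32)) = (-15*(-36))*(-9 - 1*(-32)) = 540*(-9 + 32) = 540*23 = 12420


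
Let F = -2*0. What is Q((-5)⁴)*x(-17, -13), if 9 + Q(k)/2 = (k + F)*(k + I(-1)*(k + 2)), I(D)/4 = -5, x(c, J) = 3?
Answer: -44681304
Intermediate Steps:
I(D) = -20 (I(D) = 4*(-5) = -20)
F = 0
Q(k) = -18 + 2*k*(-40 - 19*k) (Q(k) = -18 + 2*((k + 0)*(k - 20*(k + 2))) = -18 + 2*(k*(k - 20*(2 + k))) = -18 + 2*(k*(k + (-40 - 20*k))) = -18 + 2*(k*(-40 - 19*k)) = -18 + 2*k*(-40 - 19*k))
Q((-5)⁴)*x(-17, -13) = (-18 - 80*(-5)⁴ - 38*((-5)⁴)²)*3 = (-18 - 80*625 - 38*625²)*3 = (-18 - 50000 - 38*390625)*3 = (-18 - 50000 - 14843750)*3 = -14893768*3 = -44681304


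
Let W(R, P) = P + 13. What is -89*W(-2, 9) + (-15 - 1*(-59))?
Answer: -1914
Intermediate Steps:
W(R, P) = 13 + P
-89*W(-2, 9) + (-15 - 1*(-59)) = -89*(13 + 9) + (-15 - 1*(-59)) = -89*22 + (-15 + 59) = -1958 + 44 = -1914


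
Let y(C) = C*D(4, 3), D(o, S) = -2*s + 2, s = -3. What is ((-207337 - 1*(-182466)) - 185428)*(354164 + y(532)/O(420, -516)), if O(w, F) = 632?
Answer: -5884058346912/79 ≈ -7.4482e+10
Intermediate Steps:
D(o, S) = 8 (D(o, S) = -2*(-3) + 2 = 6 + 2 = 8)
y(C) = 8*C (y(C) = C*8 = 8*C)
((-207337 - 1*(-182466)) - 185428)*(354164 + y(532)/O(420, -516)) = ((-207337 - 1*(-182466)) - 185428)*(354164 + (8*532)/632) = ((-207337 + 182466) - 185428)*(354164 + 4256*(1/632)) = (-24871 - 185428)*(354164 + 532/79) = -210299*27979488/79 = -5884058346912/79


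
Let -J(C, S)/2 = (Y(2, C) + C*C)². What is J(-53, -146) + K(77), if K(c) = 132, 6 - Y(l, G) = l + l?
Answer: -15803310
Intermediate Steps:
Y(l, G) = 6 - 2*l (Y(l, G) = 6 - (l + l) = 6 - 2*l)
J(C, S) = -2*(2 + C²)² (J(C, S) = -2*((6 - 2*2) + C*C)² = -2*((6 - 4) + C²)² = -2*(2 + C²)²)
J(-53, -146) + K(77) = -2*(2 + (-53)²)² + 132 = -2*(2 + 2809)² + 132 = -2*2811² + 132 = -2*7901721 + 132 = -15803442 + 132 = -15803310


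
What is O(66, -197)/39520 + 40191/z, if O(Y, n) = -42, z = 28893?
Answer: 264522469/190308560 ≈ 1.3900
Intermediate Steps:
O(66, -197)/39520 + 40191/z = -42/39520 + 40191/28893 = -42*1/39520 + 40191*(1/28893) = -21/19760 + 13397/9631 = 264522469/190308560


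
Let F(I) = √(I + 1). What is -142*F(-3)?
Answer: -142*I*√2 ≈ -200.82*I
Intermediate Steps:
F(I) = √(1 + I)
-142*F(-3) = -142*√(1 - 3) = -142*I*√2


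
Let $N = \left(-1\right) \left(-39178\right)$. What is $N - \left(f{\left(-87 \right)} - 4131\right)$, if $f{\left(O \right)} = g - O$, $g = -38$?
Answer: $43260$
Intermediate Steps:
$f{\left(O \right)} = -38 - O$
$N = 39178$
$N - \left(f{\left(-87 \right)} - 4131\right) = 39178 - \left(\left(-38 - -87\right) - 4131\right) = 39178 - \left(\left(-38 + 87\right) - 4131\right) = 39178 - \left(49 - 4131\right) = 39178 - -4082 = 39178 + 4082 = 43260$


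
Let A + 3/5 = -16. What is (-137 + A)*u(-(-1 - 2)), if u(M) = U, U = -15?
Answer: 2304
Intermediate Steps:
A = -83/5 (A = -⅗ - 16 = -83/5 ≈ -16.600)
u(M) = -15
(-137 + A)*u(-(-1 - 2)) = (-137 - 83/5)*(-15) = -768/5*(-15) = 2304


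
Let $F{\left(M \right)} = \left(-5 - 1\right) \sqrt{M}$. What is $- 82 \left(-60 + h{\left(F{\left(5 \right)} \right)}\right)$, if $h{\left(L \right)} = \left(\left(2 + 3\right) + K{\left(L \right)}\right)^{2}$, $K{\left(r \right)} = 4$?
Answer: $-1722$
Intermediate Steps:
$F{\left(M \right)} = - 6 \sqrt{M}$ ($F{\left(M \right)} = \left(-5 - 1\right) \sqrt{M} = - 6 \sqrt{M}$)
$h{\left(L \right)} = 81$ ($h{\left(L \right)} = \left(\left(2 + 3\right) + 4\right)^{2} = \left(5 + 4\right)^{2} = 9^{2} = 81$)
$- 82 \left(-60 + h{\left(F{\left(5 \right)} \right)}\right) = - 82 \left(-60 + 81\right) = \left(-82\right) 21 = -1722$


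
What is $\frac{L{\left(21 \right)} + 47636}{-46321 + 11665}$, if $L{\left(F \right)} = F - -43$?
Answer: $- \frac{3975}{2888} \approx -1.3764$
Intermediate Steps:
$L{\left(F \right)} = 43 + F$ ($L{\left(F \right)} = F + 43 = 43 + F$)
$\frac{L{\left(21 \right)} + 47636}{-46321 + 11665} = \frac{\left(43 + 21\right) + 47636}{-46321 + 11665} = \frac{64 + 47636}{-34656} = 47700 \left(- \frac{1}{34656}\right) = - \frac{3975}{2888}$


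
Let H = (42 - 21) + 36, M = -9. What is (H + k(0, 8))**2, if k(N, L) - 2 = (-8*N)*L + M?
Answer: 2500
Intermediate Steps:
k(N, L) = -7 - 8*L*N (k(N, L) = 2 + ((-8*N)*L - 9) = 2 + (-8*L*N - 9) = 2 + (-9 - 8*L*N) = -7 - 8*L*N)
H = 57 (H = 21 + 36 = 57)
(H + k(0, 8))**2 = (57 + (-7 - 8*8*0))**2 = (57 + (-7 + 0))**2 = (57 - 7)**2 = 50**2 = 2500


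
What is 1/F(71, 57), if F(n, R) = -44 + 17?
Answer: -1/27 ≈ -0.037037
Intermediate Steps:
F(n, R) = -27
1/F(71, 57) = 1/(-27) = -1/27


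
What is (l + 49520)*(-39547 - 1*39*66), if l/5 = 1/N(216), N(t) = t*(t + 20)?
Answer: -106327368164525/50976 ≈ -2.0858e+9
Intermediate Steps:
N(t) = t*(20 + t)
l = 5/50976 (l = 5/((216*(20 + 216))) = 5/((216*236)) = 5/50976 ≈ 9.8085e-5)
(l + 49520)*(-39547 - 1*39*66) = (5/50976 + 49520)*(-39547 - 1*39*66) = 2524331525*(-39547 - 39*66)/50976 = 2524331525*(-39547 - 2574)/50976 = (2524331525/50976)*(-42121) = -106327368164525/50976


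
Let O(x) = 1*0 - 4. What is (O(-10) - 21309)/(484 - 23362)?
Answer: 21313/22878 ≈ 0.93159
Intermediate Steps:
O(x) = -4 (O(x) = 0 - 4 = -4)
(O(-10) - 21309)/(484 - 23362) = (-4 - 21309)/(484 - 23362) = -21313/(-22878) = -21313*(-1/22878) = 21313/22878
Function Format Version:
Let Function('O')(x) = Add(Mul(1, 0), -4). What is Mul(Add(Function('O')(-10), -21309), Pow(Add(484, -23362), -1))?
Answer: Rational(21313, 22878) ≈ 0.93159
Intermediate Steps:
Function('O')(x) = -4 (Function('O')(x) = Add(0, -4) = -4)
Mul(Add(Function('O')(-10), -21309), Pow(Add(484, -23362), -1)) = Mul(Add(-4, -21309), Pow(Add(484, -23362), -1)) = Mul(-21313, Pow(-22878, -1)) = Mul(-21313, Rational(-1, 22878)) = Rational(21313, 22878)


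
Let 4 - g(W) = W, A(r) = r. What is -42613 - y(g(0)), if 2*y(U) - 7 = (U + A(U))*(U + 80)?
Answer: -85905/2 ≈ -42953.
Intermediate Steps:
g(W) = 4 - W
y(U) = 7/2 + U*(80 + U) (y(U) = 7/2 + ((U + U)*(U + 80))/2 = 7/2 + ((2*U)*(80 + U))/2 = 7/2 + (2*U*(80 + U))/2 = 7/2 + U*(80 + U))
-42613 - y(g(0)) = -42613 - (7/2 + (4 - 1*0)² + 80*(4 - 1*0)) = -42613 - (7/2 + (4 + 0)² + 80*(4 + 0)) = -42613 - (7/2 + 4² + 80*4) = -42613 - (7/2 + 16 + 320) = -42613 - 1*679/2 = -42613 - 679/2 = -85905/2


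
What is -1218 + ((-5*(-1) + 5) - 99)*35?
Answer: -4333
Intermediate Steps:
-1218 + ((-5*(-1) + 5) - 99)*35 = -1218 + ((5 + 5) - 99)*35 = -1218 + (10 - 99)*35 = -1218 - 89*35 = -1218 - 3115 = -4333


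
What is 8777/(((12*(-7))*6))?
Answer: -8777/504 ≈ -17.415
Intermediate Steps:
8777/(((12*(-7))*6)) = 8777/((-84*6)) = 8777/(-504) = 8777*(-1/504) = -8777/504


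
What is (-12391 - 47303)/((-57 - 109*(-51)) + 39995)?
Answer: -59694/45497 ≈ -1.3120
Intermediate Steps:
(-12391 - 47303)/((-57 - 109*(-51)) + 39995) = -59694/((-57 + 5559) + 39995) = -59694/(5502 + 39995) = -59694/45497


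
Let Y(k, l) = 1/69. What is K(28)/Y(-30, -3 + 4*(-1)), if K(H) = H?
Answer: 1932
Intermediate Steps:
Y(k, l) = 1/69
K(28)/Y(-30, -3 + 4*(-1)) = 28/(1/69) = 28*69 = 1932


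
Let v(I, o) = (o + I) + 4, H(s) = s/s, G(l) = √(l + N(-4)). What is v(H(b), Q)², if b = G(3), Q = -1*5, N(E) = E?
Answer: 0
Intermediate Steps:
Q = -5
G(l) = √(-4 + l) (G(l) = √(l - 4) = √(-4 + l))
b = I (b = √(-4 + 3) = √(-1) = I ≈ 1.0*I)
H(s) = 1
v(I, o) = 4 + I + o (v(I, o) = (I + o) + 4 = 4 + I + o)
v(H(b), Q)² = (4 + 1 - 5)² = 0² = 0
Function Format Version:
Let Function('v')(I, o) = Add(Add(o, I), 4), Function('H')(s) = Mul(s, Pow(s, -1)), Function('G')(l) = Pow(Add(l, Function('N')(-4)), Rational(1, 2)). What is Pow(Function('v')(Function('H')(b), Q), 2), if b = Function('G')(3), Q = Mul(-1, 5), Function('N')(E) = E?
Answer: 0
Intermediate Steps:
Q = -5
Function('G')(l) = Pow(Add(-4, l), Rational(1, 2)) (Function('G')(l) = Pow(Add(l, -4), Rational(1, 2)) = Pow(Add(-4, l), Rational(1, 2)))
b = I (b = Pow(Add(-4, 3), Rational(1, 2)) = Pow(-1, Rational(1, 2)) = I ≈ Mul(1.0000, I))
Function('H')(s) = 1
Function('v')(I, o) = Add(4, I, o) (Function('v')(I, o) = Add(Add(I, o), 4) = Add(4, I, o))
Pow(Function('v')(Function('H')(b), Q), 2) = Pow(Add(4, 1, -5), 2) = Pow(0, 2) = 0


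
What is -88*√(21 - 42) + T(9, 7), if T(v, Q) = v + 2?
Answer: 11 - 88*I*√21 ≈ 11.0 - 403.27*I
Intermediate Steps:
T(v, Q) = 2 + v
-88*√(21 - 42) + T(9, 7) = -88*√(21 - 42) + (2 + 9) = -88*I*√21 + 11 = 11 - 88*I*√21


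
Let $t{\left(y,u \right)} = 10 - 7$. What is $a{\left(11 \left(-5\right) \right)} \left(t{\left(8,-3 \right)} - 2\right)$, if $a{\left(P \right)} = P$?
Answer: $-55$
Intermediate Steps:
$t{\left(y,u \right)} = 3$
$a{\left(11 \left(-5\right) \right)} \left(t{\left(8,-3 \right)} - 2\right) = 11 \left(-5\right) \left(3 - 2\right) = \left(-55\right) 1 = -55$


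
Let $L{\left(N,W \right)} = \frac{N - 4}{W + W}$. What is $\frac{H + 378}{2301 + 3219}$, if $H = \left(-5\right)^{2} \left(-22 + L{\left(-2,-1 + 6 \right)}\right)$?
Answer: $- \frac{187}{5520} \approx -0.033877$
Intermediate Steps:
$L{\left(N,W \right)} = \frac{-4 + N}{2 W}$
$H = -565$ ($H = \left(-5\right)^{2} \left(-22 + \frac{-4 - 2}{2 \left(-1 + 6\right)}\right) = 25 \left(-22 + \frac{1}{2} \cdot \frac{1}{5} \left(-6\right)\right) = 25 \left(-22 - \frac{3}{5}\right) = 25 \left(- \frac{113}{5}\right) = -565$)
$\frac{H + 378}{2301 + 3219} = \frac{-565 + 378}{2301 + 3219} = - \frac{187}{5520}$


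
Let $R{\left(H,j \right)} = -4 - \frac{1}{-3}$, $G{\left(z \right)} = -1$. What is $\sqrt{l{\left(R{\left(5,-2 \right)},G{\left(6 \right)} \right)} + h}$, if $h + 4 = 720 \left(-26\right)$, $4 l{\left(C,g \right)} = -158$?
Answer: $\frac{i \sqrt{75054}}{2} \approx 136.98 i$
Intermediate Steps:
$R{\left(H,j \right)} = - \frac{11}{3}$ ($R{\left(H,j \right)} = -4 - - \frac{1}{3} = -4 + \frac{1}{3} = - \frac{11}{3}$)
$l{\left(C,g \right)} = - \frac{79}{2}$ ($l{\left(C,g \right)} = \frac{1}{4} \left(-158\right) = - \frac{79}{2}$)
$h = -18724$ ($h = -4 + 720 \left(-26\right) = -4 - 18720 = -18724$)
$\sqrt{l{\left(R{\left(5,-2 \right)},G{\left(6 \right)} \right)} + h} = \sqrt{- \frac{79}{2} - 18724} = \sqrt{- \frac{37527}{2}} = \frac{i \sqrt{75054}}{2}$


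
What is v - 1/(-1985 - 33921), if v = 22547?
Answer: 809572583/35906 ≈ 22547.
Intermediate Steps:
v - 1/(-1985 - 33921) = 22547 - 1/(-1985 - 33921) = 22547 - 1/(-35906) = 22547 - 1*(-1/35906) = 22547 + 1/35906 = 809572583/35906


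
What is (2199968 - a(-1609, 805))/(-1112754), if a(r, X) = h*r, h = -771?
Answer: -959429/1112754 ≈ -0.86221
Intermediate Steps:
a(r, X) = -771*r
(2199968 - a(-1609, 805))/(-1112754) = (2199968 - (-771)*(-1609))/(-1112754) = (2199968 - 1*1240539)*(-1/1112754) = (2199968 - 1240539)*(-1/1112754) = 959429*(-1/1112754) = -959429/1112754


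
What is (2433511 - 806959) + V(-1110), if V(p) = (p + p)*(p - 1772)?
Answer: 8024592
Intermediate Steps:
V(p) = 2*p*(-1772 + p) (V(p) = (2*p)*(-1772 + p) = 2*p*(-1772 + p))
(2433511 - 806959) + V(-1110) = (2433511 - 806959) + 2*(-1110)*(-1772 - 1110) = 1626552 + 2*(-1110)*(-2882) = 1626552 + 6398040 = 8024592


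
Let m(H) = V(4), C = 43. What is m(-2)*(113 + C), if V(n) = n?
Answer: 624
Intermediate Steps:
m(H) = 4
m(-2)*(113 + C) = 4*(113 + 43) = 4*156 = 624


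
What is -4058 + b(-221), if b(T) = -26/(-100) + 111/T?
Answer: -44843577/11050 ≈ -4058.2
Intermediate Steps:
b(T) = 13/50 + 111/T (b(T) = -26*(-1/100) + 111/T = 13/50 + 111/T)
-4058 + b(-221) = -4058 + (13/50 + 111/(-221)) = -4058 + (13/50 + 111*(-1/221)) = -4058 + (13/50 - 111/221) = -4058 - 2677/11050 = -44843577/11050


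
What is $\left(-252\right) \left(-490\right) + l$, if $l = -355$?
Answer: $123125$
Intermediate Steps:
$\left(-252\right) \left(-490\right) + l = \left(-252\right) \left(-490\right) - 355 = 123480 - 355 = 123125$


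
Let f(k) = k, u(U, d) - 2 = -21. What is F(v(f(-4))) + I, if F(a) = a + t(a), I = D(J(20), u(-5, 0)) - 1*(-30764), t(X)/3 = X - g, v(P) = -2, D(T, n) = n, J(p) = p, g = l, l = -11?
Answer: 30770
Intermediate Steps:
g = -11
u(U, d) = -19 (u(U, d) = 2 - 21 = -19)
t(X) = 33 + 3*X (t(X) = 3*(X - 1*(-11)) = 3*(X + 11) = 3*(11 + X) = 33 + 3*X)
I = 30745 (I = -19 - 1*(-30764) = -19 + 30764 = 30745)
F(a) = 33 + 4*a (F(a) = a + (33 + 3*a) = 33 + 4*a)
F(v(f(-4))) + I = (33 + 4*(-2)) + 30745 = (33 - 8) + 30745 = 25 + 30745 = 30770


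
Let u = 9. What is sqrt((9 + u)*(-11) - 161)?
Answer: I*sqrt(359) ≈ 18.947*I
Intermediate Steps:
sqrt((9 + u)*(-11) - 161) = sqrt((9 + 9)*(-11) - 161) = sqrt(18*(-11) - 161) = sqrt(-198 - 161) = sqrt(-359) = I*sqrt(359)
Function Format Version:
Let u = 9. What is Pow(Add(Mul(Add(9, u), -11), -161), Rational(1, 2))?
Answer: Mul(I, Pow(359, Rational(1, 2))) ≈ Mul(18.947, I)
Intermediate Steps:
Pow(Add(Mul(Add(9, u), -11), -161), Rational(1, 2)) = Pow(Add(Mul(Add(9, 9), -11), -161), Rational(1, 2)) = Pow(Add(Mul(18, -11), -161), Rational(1, 2)) = Pow(Add(-198, -161), Rational(1, 2)) = Pow(-359, Rational(1, 2)) = Mul(I, Pow(359, Rational(1, 2)))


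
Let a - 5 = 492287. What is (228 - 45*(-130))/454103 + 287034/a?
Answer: 66667575639/111775637038 ≈ 0.59644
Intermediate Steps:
a = 492292 (a = 5 + 492287 = 492292)
(228 - 45*(-130))/454103 + 287034/a = (228 - 45*(-130))/454103 + 287034/492292 = (228 + 5850)*(1/454103) + 287034*(1/492292) = 6078*(1/454103) + 143517/246146 = 6078/454103 + 143517/246146 = 66667575639/111775637038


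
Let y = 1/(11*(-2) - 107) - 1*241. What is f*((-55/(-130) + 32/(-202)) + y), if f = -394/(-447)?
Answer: -16065878945/75711519 ≈ -212.20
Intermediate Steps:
f = 394/447 (f = -394*(-1/447) = 394/447 ≈ 0.88143)
y = -31090/129 (y = 1/(-22 - 107) - 241 = 1/(-129) - 241 = -1/129 - 241 = -31090/129 ≈ -241.01)
f*((-55/(-130) + 32/(-202)) + y) = 394*((-55/(-130) + 32/(-202)) - 31090/129)/447 = 394*((-55*(-1/130) + 32*(-1/202)) - 31090/129)/447 = 394*((11/26 - 16/101) - 31090/129)/447 = 394*(695/2626 - 31090/129)/447 = (394/447)*(-81552685/338754) = -16065878945/75711519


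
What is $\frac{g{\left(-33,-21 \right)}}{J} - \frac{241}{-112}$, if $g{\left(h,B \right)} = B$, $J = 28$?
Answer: $\frac{157}{112} \approx 1.4018$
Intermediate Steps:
$\frac{g{\left(-33,-21 \right)}}{J} - \frac{241}{-112} = - \frac{21}{28} - \frac{241}{-112} = \left(-21\right) \frac{1}{28} - - \frac{241}{112} = - \frac{3}{4} + \frac{241}{112} = \frac{157}{112}$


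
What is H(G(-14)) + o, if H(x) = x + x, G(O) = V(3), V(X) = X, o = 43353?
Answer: 43359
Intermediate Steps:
G(O) = 3
H(x) = 2*x
H(G(-14)) + o = 2*3 + 43353 = 6 + 43353 = 43359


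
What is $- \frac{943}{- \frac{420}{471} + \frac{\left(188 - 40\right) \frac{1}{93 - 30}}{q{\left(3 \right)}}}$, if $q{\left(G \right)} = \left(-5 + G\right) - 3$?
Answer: $\frac{46636065}{67336} \approx 692.59$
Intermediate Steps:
$q{\left(G \right)} = -8 + G$
$- \frac{943}{- \frac{420}{471} + \frac{\left(188 - 40\right) \frac{1}{93 - 30}}{q{\left(3 \right)}}} = - \frac{943}{- \frac{420}{471} + \frac{\left(188 - 40\right) \frac{1}{93 - 30}}{-8 + 3}} = - \frac{943}{\left(-420\right) \frac{1}{471} + \frac{148 \cdot \frac{1}{63}}{-5}} = - \frac{943}{- \frac{140}{157} + 148 \cdot \frac{1}{63} \left(- \frac{1}{5}\right)} = - \frac{943}{- \frac{140}{157} + \frac{148}{63} \left(- \frac{1}{5}\right)} = - \frac{943}{- \frac{140}{157} - \frac{148}{315}} = - \frac{943}{- \frac{67336}{49455}} = \left(-943\right) \left(- \frac{49455}{67336}\right) = \frac{46636065}{67336}$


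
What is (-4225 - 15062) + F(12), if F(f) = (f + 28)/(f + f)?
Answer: -57856/3 ≈ -19285.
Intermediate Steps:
F(f) = (28 + f)/(2*f) (F(f) = (28 + f)/((2*f)) = (28 + f)*(1/(2*f)) = (28 + f)/(2*f))
(-4225 - 15062) + F(12) = (-4225 - 15062) + (½)*(28 + 12)/12 = -19287 + (½)*(1/12)*40 = -19287 + 5/3 = -57856/3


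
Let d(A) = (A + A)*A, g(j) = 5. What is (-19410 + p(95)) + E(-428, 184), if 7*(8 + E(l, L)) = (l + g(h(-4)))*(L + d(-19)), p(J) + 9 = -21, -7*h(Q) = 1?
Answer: -519374/7 ≈ -74196.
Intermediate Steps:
h(Q) = -1/7 (h(Q) = -1/7*1 = -1/7)
p(J) = -30 (p(J) = -9 - 21 = -30)
d(A) = 2*A**2 (d(A) = (2*A)*A = 2*A**2)
E(l, L) = -8 + (5 + l)*(722 + L)/7 (E(l, L) = -8 + ((l + 5)*(L + 2*(-19)**2))/7 = -8 + ((5 + l)*(L + 2*361))/7 = -8 + ((5 + l)*(L + 722))/7 = -8 + ((5 + l)*(722 + L))/7 = -8 + (5 + l)*(722 + L)/7)
(-19410 + p(95)) + E(-428, 184) = (-19410 - 30) + (3554/7 + (5/7)*184 + (722/7)*(-428) + (1/7)*184*(-428)) = -19440 + (3554/7 + 920/7 - 309016/7 - 78752/7) = -19440 - 383294/7 = -519374/7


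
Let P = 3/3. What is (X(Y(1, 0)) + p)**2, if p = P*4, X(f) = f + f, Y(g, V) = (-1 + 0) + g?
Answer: 16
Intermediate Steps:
Y(g, V) = -1 + g
P = 1 (P = 3*(1/3) = 1)
X(f) = 2*f
p = 4 (p = 1*4 = 4)
(X(Y(1, 0)) + p)**2 = (2*(-1 + 1) + 4)**2 = (2*0 + 4)**2 = (0 + 4)**2 = 4**2 = 16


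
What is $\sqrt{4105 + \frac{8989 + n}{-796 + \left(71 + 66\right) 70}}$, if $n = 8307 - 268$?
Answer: $\frac{\sqrt{79401901003}}{4397} \approx 64.085$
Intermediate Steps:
$n = 8039$
$\sqrt{4105 + \frac{8989 + n}{-796 + \left(71 + 66\right) 70}} = \sqrt{4105 + \frac{8989 + 8039}{-796 + \left(71 + 66\right) 70}} = \sqrt{4105 + \frac{17028}{-796 + 137 \cdot 70}} = \sqrt{4105 + \frac{17028}{-796 + 9590}} = \sqrt{4105 + \frac{17028}{8794}} = \sqrt{4105 + 17028 \cdot \frac{1}{8794}} = \sqrt{4105 + \frac{8514}{4397}} = \sqrt{\frac{18058199}{4397}} = \frac{\sqrt{79401901003}}{4397}$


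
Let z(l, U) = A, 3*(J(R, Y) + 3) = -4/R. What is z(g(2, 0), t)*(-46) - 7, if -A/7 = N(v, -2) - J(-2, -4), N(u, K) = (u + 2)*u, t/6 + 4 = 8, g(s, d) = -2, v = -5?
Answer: 16723/3 ≈ 5574.3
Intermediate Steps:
t = 24 (t = -24 + 6*8 = -24 + 48 = 24)
J(R, Y) = -3 - 4/(3*R) (J(R, Y) = -3 + (-4/R)/3 = -3 - 4/(3*R))
N(u, K) = u*(2 + u) (N(u, K) = (2 + u)*u = u*(2 + u))
A = -364/3 (A = -7*(-5*(2 - 5) - (-3 - 4/3/(-2))) = -7*(-5*(-3) - (-3 - 4/3*(-½))) = -7*(15 - (-3 + ⅔)) = -7*(15 - 1*(-7/3)) = -7*(15 + 7/3) = -7*52/3 = -364/3 ≈ -121.33)
z(l, U) = -364/3
z(g(2, 0), t)*(-46) - 7 = -364/3*(-46) - 7 = 16744/3 - 7 = 16723/3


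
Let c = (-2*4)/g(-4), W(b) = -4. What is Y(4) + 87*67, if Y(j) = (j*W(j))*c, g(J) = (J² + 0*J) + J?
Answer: 17519/3 ≈ 5839.7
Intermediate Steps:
g(J) = J + J² (g(J) = (J² + 0) + J = J² + J = J + J²)
c = -⅔ (c = (-2*4)/((-4*(1 - 4))) = -8/((-4*(-3))) = -8/12 = -8*1/12 = -⅔ ≈ -0.66667)
Y(j) = 8*j/3 (Y(j) = (j*(-4))*(-⅔) = -4*j*(-⅔) = 8*j/3)
Y(4) + 87*67 = (8/3)*4 + 87*67 = 32/3 + 5829 = 17519/3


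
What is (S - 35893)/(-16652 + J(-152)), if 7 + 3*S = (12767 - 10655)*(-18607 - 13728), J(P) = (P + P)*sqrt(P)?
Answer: 142372947289/109251126 - 2599169828*I*sqrt(38)/54625563 ≈ 1303.2 - 293.31*I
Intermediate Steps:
J(P) = 2*P**(3/2) (J(P) = (2*P)*sqrt(P) = 2*P**(3/2))
S = -68291527/3 (S = -7/3 + ((12767 - 10655)*(-18607 - 13728))/3 = -7/3 + (2112*(-32335))/3 = -7/3 + (1/3)*(-68291520) = -7/3 - 22763840 = -68291527/3 ≈ -2.2764e+7)
(S - 35893)/(-16652 + J(-152)) = (-68291527/3 - 35893)/(-16652 + 2*(-152)**(3/2)) = -68399206/(3*(-16652 + 2*(-304*I*sqrt(38)))) = -68399206/(3*(-16652 - 608*I*sqrt(38)))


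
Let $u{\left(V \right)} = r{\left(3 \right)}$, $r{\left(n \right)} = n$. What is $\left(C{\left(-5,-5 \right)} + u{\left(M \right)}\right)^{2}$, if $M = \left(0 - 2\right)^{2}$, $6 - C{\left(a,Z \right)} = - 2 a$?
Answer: $1$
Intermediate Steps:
$C{\left(a,Z \right)} = 6 + 2 a$ ($C{\left(a,Z \right)} = 6 - - 2 a = 6 + 2 a$)
$M = 4$ ($M = \left(-2\right)^{2} = 4$)
$u{\left(V \right)} = 3$
$\left(C{\left(-5,-5 \right)} + u{\left(M \right)}\right)^{2} = \left(\left(6 + 2 \left(-5\right)\right) + 3\right)^{2} = \left(\left(6 - 10\right) + 3\right)^{2} = \left(-4 + 3\right)^{2} = \left(-1\right)^{2} = 1$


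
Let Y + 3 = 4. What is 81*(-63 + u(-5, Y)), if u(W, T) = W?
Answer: -5508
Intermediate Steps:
Y = 1 (Y = -3 + 4 = 1)
81*(-63 + u(-5, Y)) = 81*(-63 - 5) = 81*(-68) = -5508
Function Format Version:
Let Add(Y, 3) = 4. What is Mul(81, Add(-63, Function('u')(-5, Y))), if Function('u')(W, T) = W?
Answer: -5508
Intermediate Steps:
Y = 1 (Y = Add(-3, 4) = 1)
Mul(81, Add(-63, Function('u')(-5, Y))) = Mul(81, Add(-63, -5)) = Mul(81, -68) = -5508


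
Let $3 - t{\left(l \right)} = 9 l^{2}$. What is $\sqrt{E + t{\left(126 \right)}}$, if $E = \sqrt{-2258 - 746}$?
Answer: $\sqrt{-142881 + 2 i \sqrt{751}} \approx 0.0725 + 378.0 i$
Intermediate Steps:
$E = 2 i \sqrt{751}$ ($E = \sqrt{-3004} = 2 i \sqrt{751} \approx 54.809 i$)
$t{\left(l \right)} = 3 - 9 l^{2}$
$\sqrt{E + t{\left(126 \right)}} = \sqrt{2 i \sqrt{751} + \left(3 - 9 \cdot 126^{2}\right)} = \sqrt{2 i \sqrt{751} + \left(3 - 142884\right)} = \sqrt{2 i \sqrt{751} - 142881} = \sqrt{-142881 + 2 i \sqrt{751}}$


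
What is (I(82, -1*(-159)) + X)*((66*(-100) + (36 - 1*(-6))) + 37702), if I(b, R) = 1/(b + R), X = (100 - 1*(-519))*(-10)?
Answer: -46460276616/241 ≈ -1.9278e+8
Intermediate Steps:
X = -6190 (X = (100 + 519)*(-10) = 619*(-10) = -6190)
I(b, R) = 1/(R + b)
(I(82, -1*(-159)) + X)*((66*(-100) + (36 - 1*(-6))) + 37702) = (1/(-1*(-159) + 82) - 6190)*((66*(-100) + (36 - 1*(-6))) + 37702) = (1/(159 + 82) - 6190)*((-6600 + (36 + 6)) + 37702) = (1/241 - 6190)*((-6600 + 42) + 37702) = (1/241 - 6190)*(-6558 + 37702) = -1491789/241*31144 = -46460276616/241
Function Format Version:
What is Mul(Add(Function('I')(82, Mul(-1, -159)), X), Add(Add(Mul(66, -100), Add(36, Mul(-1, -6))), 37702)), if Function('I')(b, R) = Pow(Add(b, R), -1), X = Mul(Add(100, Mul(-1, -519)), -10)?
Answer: Rational(-46460276616, 241) ≈ -1.9278e+8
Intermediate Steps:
X = -6190 (X = Mul(Add(100, 519), -10) = Mul(619, -10) = -6190)
Function('I')(b, R) = Pow(Add(R, b), -1)
Mul(Add(Function('I')(82, Mul(-1, -159)), X), Add(Add(Mul(66, -100), Add(36, Mul(-1, -6))), 37702)) = Mul(Add(Pow(Add(Mul(-1, -159), 82), -1), -6190), Add(Add(Mul(66, -100), Add(36, Mul(-1, -6))), 37702)) = Mul(Add(Pow(Add(159, 82), -1), -6190), Add(Add(-6600, Add(36, 6)), 37702)) = Mul(Add(Pow(241, -1), -6190), Add(Add(-6600, 42), 37702)) = Mul(Add(Rational(1, 241), -6190), Add(-6558, 37702)) = Mul(Rational(-1491789, 241), 31144) = Rational(-46460276616, 241)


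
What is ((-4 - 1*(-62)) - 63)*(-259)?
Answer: 1295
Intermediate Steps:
((-4 - 1*(-62)) - 63)*(-259) = ((-4 + 62) - 63)*(-259) = (58 - 63)*(-259) = -5*(-259) = 1295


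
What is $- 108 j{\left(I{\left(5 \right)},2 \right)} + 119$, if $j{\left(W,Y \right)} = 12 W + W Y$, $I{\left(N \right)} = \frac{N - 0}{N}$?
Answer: $-1393$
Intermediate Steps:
$I{\left(N \right)} = 1$ ($I{\left(N \right)} = \frac{N + 0}{N} = \frac{N}{N} = 1$)
$- 108 j{\left(I{\left(5 \right)},2 \right)} + 119 = - 108 \cdot 1 \left(12 + 2\right) + 119 = - 108 \cdot 1 \cdot 14 + 119 = \left(-108\right) 14 + 119 = -1512 + 119 = -1393$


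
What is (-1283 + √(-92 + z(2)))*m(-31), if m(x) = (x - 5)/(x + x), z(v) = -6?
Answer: -23094/31 + 126*I*√2/31 ≈ -744.97 + 5.7481*I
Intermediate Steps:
m(x) = (-5 + x)/(2*x) (m(x) = (-5 + x)/((2*x)) = (-5 + x)*(1/(2*x)) = (-5 + x)/(2*x))
(-1283 + √(-92 + z(2)))*m(-31) = (-1283 + √(-92 - 6))*((½)*(-5 - 31)/(-31)) = (-1283 + √(-98))*((½)*(-1/31)*(-36)) = (-1283 + 7*I*√2)*(18/31) = -23094/31 + 126*I*√2/31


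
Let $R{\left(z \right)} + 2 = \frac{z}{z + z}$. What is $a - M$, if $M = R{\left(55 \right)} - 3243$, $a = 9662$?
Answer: $\frac{25813}{2} \approx 12907.0$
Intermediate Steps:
$R{\left(z \right)} = - \frac{3}{2}$ ($R{\left(z \right)} = -2 + \frac{z}{z + z} = -2 + \frac{z}{2 z} = -2 + \frac{1}{2 z} z = -2 + \frac{1}{2} = - \frac{3}{2}$)
$M = - \frac{6489}{2}$ ($M = - \frac{3}{2} - 3243 = - \frac{6489}{2} \approx -3244.5$)
$a - M = 9662 - - \frac{6489}{2} = 9662 + \frac{6489}{2} = \frac{25813}{2}$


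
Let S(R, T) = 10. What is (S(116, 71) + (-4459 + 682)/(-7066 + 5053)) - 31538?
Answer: -21154029/671 ≈ -31526.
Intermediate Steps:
(S(116, 71) + (-4459 + 682)/(-7066 + 5053)) - 31538 = (10 + (-4459 + 682)/(-7066 + 5053)) - 31538 = (10 - 3777/(-2013)) - 31538 = (10 - 3777*(-1/2013)) - 31538 = (10 + 1259/671) - 31538 = 7969/671 - 31538 = -21154029/671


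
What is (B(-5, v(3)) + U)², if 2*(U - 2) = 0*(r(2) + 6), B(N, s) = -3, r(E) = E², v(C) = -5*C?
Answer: 1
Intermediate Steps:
U = 2 (U = 2 + (0*(2² + 6))/2 = 2 + (0*(4 + 6))/2 = 2 + (0*10)/2 = 2 + (½)*0 = 2 + 0 = 2)
(B(-5, v(3)) + U)² = (-3 + 2)² = (-1)² = 1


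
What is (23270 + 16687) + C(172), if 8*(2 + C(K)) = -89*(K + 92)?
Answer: 37018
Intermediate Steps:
C(K) = -2051/2 - 89*K/8 (C(K) = -2 + (-89*(K + 92))/8 = -2 + (-89*(92 + K))/8 = -2 + (-8188 - 89*K)/8 = -2 + (-2047/2 - 89*K/8) = -2051/2 - 89*K/8)
(23270 + 16687) + C(172) = (23270 + 16687) + (-2051/2 - 89/8*172) = 39957 + (-2051/2 - 3827/2) = 39957 - 2939 = 37018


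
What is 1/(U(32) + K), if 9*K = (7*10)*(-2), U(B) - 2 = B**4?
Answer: 9/9437062 ≈ 9.5369e-7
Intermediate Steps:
U(B) = 2 + B**4
K = -140/9 (K = ((7*10)*(-2))/9 = (70*(-2))/9 = (1/9)*(-140) = -140/9 ≈ -15.556)
1/(U(32) + K) = 1/((2 + 32**4) - 140/9) = 1/((2 + 1048576) - 140/9) = 1/(1048578 - 140/9) = 1/(9437062/9) = 9/9437062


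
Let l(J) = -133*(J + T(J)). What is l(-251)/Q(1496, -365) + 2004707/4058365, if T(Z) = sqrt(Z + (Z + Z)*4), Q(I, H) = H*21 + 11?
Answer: -120136371417/31062725710 + 399*I*sqrt(251)/7654 ≈ -3.8675 + 0.82589*I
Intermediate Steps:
Q(I, H) = 11 + 21*H (Q(I, H) = 21*H + 11 = 11 + 21*H)
T(Z) = 3*sqrt(Z) (T(Z) = sqrt(Z + (2*Z)*4) = sqrt(Z + 8*Z) = sqrt(9*Z) = 3*sqrt(Z))
l(J) = -399*sqrt(J) - 133*J (l(J) = -133*(J + 3*sqrt(J)) = -399*sqrt(J) - 133*J)
l(-251)/Q(1496, -365) + 2004707/4058365 = (-399*I*sqrt(251) - 133*(-251))/(11 + 21*(-365)) + 2004707/4058365 = (-399*I*sqrt(251) + 33383)/(11 - 7665) + 2004707*(1/4058365) = (-399*I*sqrt(251) + 33383)/(-7654) + 2004707/4058365 = (33383 - 399*I*sqrt(251))*(-1/7654) + 2004707/4058365 = (-33383/7654 + 399*I*sqrt(251)/7654) + 2004707/4058365 = -120136371417/31062725710 + 399*I*sqrt(251)/7654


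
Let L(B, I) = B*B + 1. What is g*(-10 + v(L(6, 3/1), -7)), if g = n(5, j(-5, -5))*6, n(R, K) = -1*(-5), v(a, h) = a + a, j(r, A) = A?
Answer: 1920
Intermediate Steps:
L(B, I) = 1 + B² (L(B, I) = B² + 1 = 1 + B²)
v(a, h) = 2*a
n(R, K) = 5
g = 30 (g = 5*6 = 30)
g*(-10 + v(L(6, 3/1), -7)) = 30*(-10 + 2*(1 + 6²)) = 30*(-10 + 2*(1 + 36)) = 30*(-10 + 2*37) = 30*(-10 + 74) = 30*64 = 1920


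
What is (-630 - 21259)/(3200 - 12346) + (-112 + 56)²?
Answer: 28703745/9146 ≈ 3138.4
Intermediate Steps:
(-630 - 21259)/(3200 - 12346) + (-112 + 56)² = -21889/(-9146) + (-56)² = -21889*(-1/9146) + 3136 = 21889/9146 + 3136 = 28703745/9146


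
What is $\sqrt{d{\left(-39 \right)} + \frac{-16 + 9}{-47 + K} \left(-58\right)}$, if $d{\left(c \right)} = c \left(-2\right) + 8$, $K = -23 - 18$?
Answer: $\frac{\sqrt{39391}}{22} \approx 9.0214$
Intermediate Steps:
$K = -41$ ($K = -23 - 18 = -41$)
$d{\left(c \right)} = 8 - 2 c$ ($d{\left(c \right)} = - 2 c + 8 = 8 - 2 c$)
$\sqrt{d{\left(-39 \right)} + \frac{-16 + 9}{-47 + K} \left(-58\right)} = \sqrt{\left(8 - -78\right) + \frac{-16 + 9}{-47 - 41} \left(-58\right)} = \sqrt{\left(8 + 78\right) + - \frac{7}{-88} \left(-58\right)} = \sqrt{86 + \left(-7\right) \left(- \frac{1}{88}\right) \left(-58\right)} = \sqrt{86 + \frac{7}{88} \left(-58\right)} = \sqrt{86 - \frac{203}{44}} = \sqrt{\frac{3581}{44}} = \frac{\sqrt{39391}}{22}$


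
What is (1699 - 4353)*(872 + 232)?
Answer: -2930016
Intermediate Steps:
(1699 - 4353)*(872 + 232) = -2654*1104 = -2930016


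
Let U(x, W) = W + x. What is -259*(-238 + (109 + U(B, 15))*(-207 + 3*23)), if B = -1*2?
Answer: 4422166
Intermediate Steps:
B = -2
-259*(-238 + (109 + U(B, 15))*(-207 + 3*23)) = -259*(-238 + (109 + (15 - 2))*(-207 + 3*23)) = -259*(-238 + (109 + 13)*(-207 + 69)) = -259*(-238 + 122*(-138)) = -259*(-238 - 16836) = -259*(-17074) = 4422166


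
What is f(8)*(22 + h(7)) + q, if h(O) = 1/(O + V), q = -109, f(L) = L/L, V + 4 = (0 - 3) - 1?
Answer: -88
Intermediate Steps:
V = -8 (V = -4 + ((0 - 3) - 1) = -4 + (-3 - 1) = -4 - 4 = -8)
f(L) = 1
h(O) = 1/(-8 + O) (h(O) = 1/(O - 8) = 1/(-8 + O))
f(8)*(22 + h(7)) + q = 1*(22 + 1/(-8 + 7)) - 109 = 1*(22 + 1/(-1)) - 109 = 1*(22 - 1) - 109 = 1*21 - 109 = 21 - 109 = -88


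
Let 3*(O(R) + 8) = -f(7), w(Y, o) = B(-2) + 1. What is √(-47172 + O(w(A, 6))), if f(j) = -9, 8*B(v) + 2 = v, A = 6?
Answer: I*√47177 ≈ 217.2*I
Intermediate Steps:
B(v) = -¼ + v/8
w(Y, o) = ½ (w(Y, o) = (-¼ + (⅛)*(-2)) + 1 = (-¼ - ¼) + 1 = -½ + 1 = ½)
O(R) = -5 (O(R) = -8 + (-1*(-9))/3 = -8 + (⅓)*9 = -8 + 3 = -5)
√(-47172 + O(w(A, 6))) = √(-47172 - 5) = √(-47177) = I*√47177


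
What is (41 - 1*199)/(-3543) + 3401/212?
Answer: 12083239/751116 ≈ 16.087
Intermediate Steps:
(41 - 1*199)/(-3543) + 3401/212 = (41 - 199)*(-1/3543) + 3401*(1/212) = -158*(-1/3543) + 3401/212 = 158/3543 + 3401/212 = 12083239/751116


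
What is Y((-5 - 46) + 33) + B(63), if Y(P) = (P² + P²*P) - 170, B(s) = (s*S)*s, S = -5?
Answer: -25523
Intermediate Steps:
B(s) = -5*s² (B(s) = (s*(-5))*s = (-5*s)*s = -5*s²)
Y(P) = -170 + P² + P³ (Y(P) = (P² + P³) - 170 = -170 + P² + P³)
Y((-5 - 46) + 33) + B(63) = (-170 + ((-5 - 46) + 33)² + ((-5 - 46) + 33)³) - 5*63² = (-170 + (-51 + 33)² + (-51 + 33)³) - 5*3969 = (-170 + (-18)² + (-18)³) - 19845 = (-170 + 324 - 5832) - 19845 = -5678 - 19845 = -25523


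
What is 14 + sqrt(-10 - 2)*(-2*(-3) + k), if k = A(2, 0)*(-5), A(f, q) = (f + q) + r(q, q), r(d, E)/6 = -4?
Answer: 14 + 232*I*sqrt(3) ≈ 14.0 + 401.84*I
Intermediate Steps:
r(d, E) = -24 (r(d, E) = 6*(-4) = -24)
A(f, q) = -24 + f + q (A(f, q) = (f + q) - 24 = -24 + f + q)
k = 110 (k = (-24 + 2 + 0)*(-5) = -22*(-5) = 110)
14 + sqrt(-10 - 2)*(-2*(-3) + k) = 14 + sqrt(-10 - 2)*(-2*(-3) + 110) = 14 + sqrt(-12)*(6 + 110) = 14 + (2*I*sqrt(3))*116 = 14 + 232*I*sqrt(3)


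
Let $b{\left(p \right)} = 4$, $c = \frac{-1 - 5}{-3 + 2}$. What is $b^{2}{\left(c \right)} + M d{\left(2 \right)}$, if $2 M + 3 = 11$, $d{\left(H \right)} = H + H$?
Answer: $32$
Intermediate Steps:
$d{\left(H \right)} = 2 H$
$c = 6$ ($c = - \frac{6}{-1} = \left(-6\right) \left(-1\right) = 6$)
$M = 4$ ($M = - \frac{3}{2} + \frac{1}{2} \cdot 11 = - \frac{3}{2} + \frac{11}{2} = 4$)
$b^{2}{\left(c \right)} + M d{\left(2 \right)} = 4^{2} + 4 \cdot 2 \cdot 2 = 16 + 4 \cdot 4 = 16 + 16 = 32$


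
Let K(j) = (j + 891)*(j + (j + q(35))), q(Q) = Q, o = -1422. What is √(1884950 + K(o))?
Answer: √3376529 ≈ 1837.5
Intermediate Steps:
K(j) = (35 + 2*j)*(891 + j) (K(j) = (j + 891)*(j + (j + 35)) = (891 + j)*(j + (35 + j)) = (891 + j)*(35 + 2*j) = (35 + 2*j)*(891 + j))
√(1884950 + K(o)) = √(1884950 + (31185 + 2*(-1422)² + 1817*(-1422))) = √(1884950 + (31185 + 2*2022084 - 2583774)) = √(1884950 + (31185 + 4044168 - 2583774)) = √(1884950 + 1491579) = √3376529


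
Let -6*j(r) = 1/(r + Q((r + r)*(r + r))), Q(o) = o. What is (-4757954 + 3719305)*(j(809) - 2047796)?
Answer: 33419347719219593041/15712398 ≈ 2.1269e+12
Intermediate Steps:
j(r) = -1/(6*(r + 4*r**2)) (j(r) = -1/(6*(r + (r + r)*(r + r))) = -1/(6*(r + (2*r)*(2*r))) = -1/(6*(r + 4*r**2)))
(-4757954 + 3719305)*(j(809) - 2047796) = (-4757954 + 3719305)*(-1/6/(809*(1 + 4*809)) - 2047796) = -1038649*(-1/6*1/809/(1 + 3236) - 2047796) = -1038649*(-1/6*1/809/3237 - 2047796) = -1038649*(-1/6*1/809*1/3237 - 2047796) = -1038649*(-1/15712398 - 2047796) = -1038649*(-32175785774809/15712398) = 33419347719219593041/15712398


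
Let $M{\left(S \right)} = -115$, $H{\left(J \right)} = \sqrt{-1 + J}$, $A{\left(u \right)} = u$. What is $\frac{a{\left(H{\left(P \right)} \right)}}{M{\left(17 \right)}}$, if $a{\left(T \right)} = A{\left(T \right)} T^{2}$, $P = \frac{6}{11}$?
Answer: $\frac{i \sqrt{55}}{2783} \approx 0.0026648 i$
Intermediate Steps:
$P = \frac{6}{11}$ ($P = 6 \cdot \frac{1}{11} = \frac{6}{11} \approx 0.54545$)
$a{\left(T \right)} = T^{3}$ ($a{\left(T \right)} = T T^{2} = T^{3}$)
$\frac{a{\left(H{\left(P \right)} \right)}}{M{\left(17 \right)}} = \frac{\left(\sqrt{-1 + \frac{6}{11}}\right)^{3}}{-115} = \left(\sqrt{- \frac{5}{11}}\right)^{3} \left(- \frac{1}{115}\right) = \left(\frac{i \sqrt{55}}{11}\right)^{3} \left(- \frac{1}{115}\right) = - \frac{5 i \sqrt{55}}{121} \left(- \frac{1}{115}\right) = \frac{i \sqrt{55}}{2783}$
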